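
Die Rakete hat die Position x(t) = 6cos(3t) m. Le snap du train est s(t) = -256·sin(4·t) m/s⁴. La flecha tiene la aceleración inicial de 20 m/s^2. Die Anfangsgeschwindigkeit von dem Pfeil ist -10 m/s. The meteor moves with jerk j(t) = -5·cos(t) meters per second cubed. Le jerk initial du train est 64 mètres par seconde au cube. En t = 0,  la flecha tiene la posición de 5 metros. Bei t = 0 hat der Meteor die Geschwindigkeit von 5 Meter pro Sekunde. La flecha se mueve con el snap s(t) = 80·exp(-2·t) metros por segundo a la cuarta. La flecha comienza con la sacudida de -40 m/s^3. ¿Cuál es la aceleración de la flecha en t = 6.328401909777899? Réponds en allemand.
Ausgehend von dem Snap s(t) = 80·exp(-2·t), nehmen wir 2 Integrale. Die Stammfunktion von dem Snap ist der Ruck. Mit j(0) = -40 erhalten wir j(t) = -40·exp(-2·t). Das Integral von dem Ruck, mit a(0) = 20, ergibt die Beschleunigung: a(t) = 20·exp(-2·t). Aus der Gleichung für die Beschleunigung a(t) = 20·exp(-2·t), setzen wir t = 6.328401909777899 ein und erhalten a = 0.0000637162104880700.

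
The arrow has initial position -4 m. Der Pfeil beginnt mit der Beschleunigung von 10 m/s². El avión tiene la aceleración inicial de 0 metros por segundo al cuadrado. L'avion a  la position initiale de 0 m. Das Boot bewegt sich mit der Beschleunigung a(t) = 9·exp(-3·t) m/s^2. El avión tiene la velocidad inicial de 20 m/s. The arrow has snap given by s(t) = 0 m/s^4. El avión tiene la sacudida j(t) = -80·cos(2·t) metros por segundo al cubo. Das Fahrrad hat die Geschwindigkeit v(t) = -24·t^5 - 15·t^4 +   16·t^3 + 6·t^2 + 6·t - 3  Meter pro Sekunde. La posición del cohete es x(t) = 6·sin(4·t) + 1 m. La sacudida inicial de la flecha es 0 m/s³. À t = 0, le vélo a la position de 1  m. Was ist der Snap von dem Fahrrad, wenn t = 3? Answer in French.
En partant de la vitesse v(t) = -24·t^5 - 15·t^4 + 16·t^3 + 6·t^2 + 6·t - 3, nous prenons 3 dérivées. En prenant d/dt de v(t), nous trouvons a(t) = -120·t^4 - 60·t^3 + 48·t^2 + 12·t + 6. En prenant d/dt de a(t), nous trouvons j(t) = -480·t^3 - 180·t^2 + 96·t + 12. La dérivée du jerk donne le snap: s(t) = -1440·t^2 - 360·t + 96. De l'équation du snap s(t) = -1440·t^2 - 360·t + 96, nous substituons t = 3 pour obtenir s = -13944.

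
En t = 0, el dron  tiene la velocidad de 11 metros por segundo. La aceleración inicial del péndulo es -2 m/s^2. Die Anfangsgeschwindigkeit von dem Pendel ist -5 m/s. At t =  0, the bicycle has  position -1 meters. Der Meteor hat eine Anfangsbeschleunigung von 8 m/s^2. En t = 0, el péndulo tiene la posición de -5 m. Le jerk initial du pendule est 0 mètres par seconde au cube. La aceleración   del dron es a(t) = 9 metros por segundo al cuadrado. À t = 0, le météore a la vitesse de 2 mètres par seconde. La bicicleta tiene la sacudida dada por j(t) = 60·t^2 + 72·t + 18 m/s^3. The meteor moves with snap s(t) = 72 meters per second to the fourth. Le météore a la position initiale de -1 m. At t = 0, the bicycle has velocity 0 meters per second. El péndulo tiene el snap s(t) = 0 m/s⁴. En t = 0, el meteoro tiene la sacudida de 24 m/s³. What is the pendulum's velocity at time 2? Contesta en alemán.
Ausgehend von dem Snap s(t) = 0, nehmen wir 3 Stammfunktionen. Durch Integration von dem Snap und Verwendung der Anfangsbedingung j(0) = 0, erhalten wir j(t) = 0. Die Stammfunktion von dem Ruck, mit a(0) = -2, ergibt die Beschleunigung: a(t) = -2. Die Stammfunktion von der Beschleunigung ist die Geschwindigkeit. Mit v(0) = -5 erhalten wir v(t) = -2·t - 5. Mit v(t) = -2·t - 5 und Einsetzen von t = 2, finden wir v = -9.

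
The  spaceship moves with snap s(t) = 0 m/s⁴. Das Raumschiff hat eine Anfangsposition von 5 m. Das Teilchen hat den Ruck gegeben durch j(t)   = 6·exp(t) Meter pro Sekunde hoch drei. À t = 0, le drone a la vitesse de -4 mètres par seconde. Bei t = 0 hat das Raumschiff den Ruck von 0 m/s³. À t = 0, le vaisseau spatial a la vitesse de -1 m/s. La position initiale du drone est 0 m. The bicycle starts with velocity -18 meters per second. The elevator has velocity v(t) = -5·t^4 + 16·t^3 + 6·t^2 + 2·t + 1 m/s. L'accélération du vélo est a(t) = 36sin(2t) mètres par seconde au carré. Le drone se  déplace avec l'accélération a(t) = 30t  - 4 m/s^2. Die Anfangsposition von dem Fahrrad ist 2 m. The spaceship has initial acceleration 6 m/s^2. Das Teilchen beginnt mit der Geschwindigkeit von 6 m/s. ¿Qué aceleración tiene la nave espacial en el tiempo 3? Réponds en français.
Nous devons intégrer notre équation du snap s(t) = 0 2 fois. En prenant ∫s(t)dt et en appliquant j(0) = 0, nous trouvons j(t) = 0. En intégrant le jerk et en utilisant la condition initiale a(0) = 6, nous obtenons a(t) = 6. De l'équation de l'accélération a(t) = 6, nous substituons t = 3 pour obtenir a = 6.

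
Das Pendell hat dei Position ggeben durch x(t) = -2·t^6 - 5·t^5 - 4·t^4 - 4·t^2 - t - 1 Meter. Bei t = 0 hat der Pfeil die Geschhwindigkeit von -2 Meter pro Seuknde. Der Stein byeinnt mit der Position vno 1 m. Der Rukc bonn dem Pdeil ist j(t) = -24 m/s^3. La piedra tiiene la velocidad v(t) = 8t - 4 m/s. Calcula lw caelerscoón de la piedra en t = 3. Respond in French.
Pour résoudre ceci, nous devons prendre 1 dérivée de notre équation de la vitesse v(t) = 8·t - 4. La dérivée de la vitesse donne l'accélération: a(t) = 8. En utilisant a(t) = 8 et en substituant t = 3, nous trouvons a = 8.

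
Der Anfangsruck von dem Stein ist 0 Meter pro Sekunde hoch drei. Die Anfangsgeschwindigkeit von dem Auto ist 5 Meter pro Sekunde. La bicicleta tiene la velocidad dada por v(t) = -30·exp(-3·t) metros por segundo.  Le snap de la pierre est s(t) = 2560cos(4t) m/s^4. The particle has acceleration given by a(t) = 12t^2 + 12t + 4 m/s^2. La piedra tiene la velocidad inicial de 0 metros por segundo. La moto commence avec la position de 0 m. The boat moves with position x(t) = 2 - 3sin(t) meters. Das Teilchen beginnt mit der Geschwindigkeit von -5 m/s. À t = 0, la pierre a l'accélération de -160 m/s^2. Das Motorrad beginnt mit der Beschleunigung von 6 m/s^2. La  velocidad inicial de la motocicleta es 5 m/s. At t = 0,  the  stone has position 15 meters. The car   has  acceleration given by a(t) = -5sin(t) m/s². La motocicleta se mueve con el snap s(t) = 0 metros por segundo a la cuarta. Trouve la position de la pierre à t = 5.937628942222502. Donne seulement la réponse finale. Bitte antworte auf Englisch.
The position at t = 5.937628942222502 is x = 6.87455287898167.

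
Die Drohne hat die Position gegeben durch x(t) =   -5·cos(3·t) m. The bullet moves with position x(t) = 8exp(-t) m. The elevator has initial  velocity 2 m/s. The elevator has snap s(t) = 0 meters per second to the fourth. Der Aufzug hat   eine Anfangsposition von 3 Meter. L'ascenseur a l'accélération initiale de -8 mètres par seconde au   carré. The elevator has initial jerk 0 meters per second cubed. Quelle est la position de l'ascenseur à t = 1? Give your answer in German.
Wir müssen die Stammfunktion unserer Gleichung für den Snap s(t) = 0 4-mal finden. Mit ∫s(t)dt und Anwendung von j(0) = 0, finden wir j(t) = 0. Die Stammfunktion von dem Ruck ist die Beschleunigung. Mit a(0) = -8 erhalten wir a(t) = -8. Das Integral von der Beschleunigung, mit v(0) = 2, ergibt die Geschwindigkeit: v(t) = 2 - 8·t. Mit ∫v(t)dt und Anwendung von x(0) = 3, finden wir x(t) = -4·t^2 + 2·t + 3. Aus der Gleichung für die Position x(t) = -4·t^2 + 2·t + 3, setzen wir t = 1 ein und erhalten x = 1.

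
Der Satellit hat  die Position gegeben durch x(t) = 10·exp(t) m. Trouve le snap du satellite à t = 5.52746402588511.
En partant de la position x(t) = 10·exp(t), nous prenons 4 dérivées. La dérivée de la position donne la vitesse: v(t) = 10·exp(t). La dérivée de la vitesse donne l'accélération: a(t) = 10·exp(t). En prenant d/dt de a(t), nous trouvons j(t) = 10·exp(t). En prenant d/dt de j(t), nous trouvons s(t) = 10·exp(t). Nous avons le snap s(t) = 10·exp(t). En substituant t = 5.52746402588511: s(5.52746402588511) = 2515.05290696495.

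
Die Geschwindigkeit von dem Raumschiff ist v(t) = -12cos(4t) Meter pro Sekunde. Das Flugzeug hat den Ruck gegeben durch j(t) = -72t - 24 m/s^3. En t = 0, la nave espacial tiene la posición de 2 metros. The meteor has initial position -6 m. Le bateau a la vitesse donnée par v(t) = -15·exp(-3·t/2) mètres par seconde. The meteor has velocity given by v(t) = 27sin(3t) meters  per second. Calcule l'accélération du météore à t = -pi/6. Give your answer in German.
Ausgehend von der Geschwindigkeit v(t) = 27·sin(3·t), nehmen wir 1 Ableitung. Mit d/dt von v(t) finden wir a(t) = 81·cos(3·t). Mit a(t) = 81·cos(3·t) und Einsetzen von t = -pi/6, finden wir a = 0.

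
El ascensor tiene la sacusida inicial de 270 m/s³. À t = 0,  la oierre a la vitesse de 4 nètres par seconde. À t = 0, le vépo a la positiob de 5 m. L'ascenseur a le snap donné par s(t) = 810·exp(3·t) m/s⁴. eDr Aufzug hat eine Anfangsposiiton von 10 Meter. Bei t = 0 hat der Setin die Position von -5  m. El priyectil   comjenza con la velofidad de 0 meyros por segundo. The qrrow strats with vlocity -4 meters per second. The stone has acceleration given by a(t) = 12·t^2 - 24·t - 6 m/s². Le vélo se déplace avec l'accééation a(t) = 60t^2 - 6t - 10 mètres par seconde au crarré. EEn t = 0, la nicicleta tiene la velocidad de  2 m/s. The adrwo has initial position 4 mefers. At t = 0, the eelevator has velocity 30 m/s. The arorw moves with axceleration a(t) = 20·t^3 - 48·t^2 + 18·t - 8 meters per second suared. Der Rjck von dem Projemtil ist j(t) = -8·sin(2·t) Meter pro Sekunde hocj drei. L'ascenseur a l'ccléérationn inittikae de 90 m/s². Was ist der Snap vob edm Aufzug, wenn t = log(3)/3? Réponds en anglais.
We have snap s(t) = 810·exp(3·t). Substituting t = log(3)/3: s(log(3)/3) = 2430.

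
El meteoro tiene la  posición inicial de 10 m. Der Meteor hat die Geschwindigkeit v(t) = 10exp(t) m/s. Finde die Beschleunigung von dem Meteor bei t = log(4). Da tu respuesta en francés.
Nous devons dériver notre équation de la vitesse v(t) = 10·exp(t) 1 fois. La dérivée de la vitesse donne l'accélération: a(t) = 10·exp(t). Nous avons l'accélération a(t) = 10·exp(t). En substituant t = log(4): a(log(4)) = 40.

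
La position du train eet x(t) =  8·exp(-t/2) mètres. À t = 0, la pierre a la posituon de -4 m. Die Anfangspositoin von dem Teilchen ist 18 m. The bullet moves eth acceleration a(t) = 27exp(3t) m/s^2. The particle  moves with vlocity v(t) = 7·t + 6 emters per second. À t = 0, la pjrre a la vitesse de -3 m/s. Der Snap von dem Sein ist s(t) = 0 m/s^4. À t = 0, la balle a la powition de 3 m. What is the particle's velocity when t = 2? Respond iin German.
Wir haben die Geschwindigkeit v(t) = 7·t + 6. Durch Einsetzen von t = 2: v(2) = 20.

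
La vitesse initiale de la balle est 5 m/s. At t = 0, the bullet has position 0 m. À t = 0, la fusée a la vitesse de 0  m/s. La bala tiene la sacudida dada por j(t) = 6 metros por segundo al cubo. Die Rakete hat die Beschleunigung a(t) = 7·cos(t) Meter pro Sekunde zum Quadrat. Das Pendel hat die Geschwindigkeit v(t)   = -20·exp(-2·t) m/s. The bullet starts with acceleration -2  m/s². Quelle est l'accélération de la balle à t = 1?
Pour résoudre ceci, nous devons prendre 1 primitive de notre équation du jerk j(t) = 6. La primitive du jerk, avec a(0) = -2, donne l'accélération: a(t) = 6·t - 2. En utilisant a(t) = 6·t - 2 et en substituant t = 1, nous trouvons a = 4.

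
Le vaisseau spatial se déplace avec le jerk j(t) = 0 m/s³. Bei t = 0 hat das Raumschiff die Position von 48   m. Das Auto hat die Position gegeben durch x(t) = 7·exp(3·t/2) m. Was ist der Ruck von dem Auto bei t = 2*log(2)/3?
Um dies zu lösen, müssen wir 3 Ableitungen unserer Gleichung für die Position x(t) = 7·exp(3·t/2) nehmen. Die Ableitung von der Position ergibt die Geschwindigkeit: v(t) = 21·exp(3·t/2)/2. Die Ableitung von der Geschwindigkeit ergibt die Beschleunigung: a(t) = 63·exp(3·t/2)/4. Durch Ableiten von der Beschleunigung erhalten wir den Ruck: j(t) = 189·exp(3·t/2)/8. Wir haben den Ruck j(t) = 189·exp(3·t/2)/8. Durch Einsetzen von t = 2*log(2)/3: j(2*log(2)/3) = 189/4.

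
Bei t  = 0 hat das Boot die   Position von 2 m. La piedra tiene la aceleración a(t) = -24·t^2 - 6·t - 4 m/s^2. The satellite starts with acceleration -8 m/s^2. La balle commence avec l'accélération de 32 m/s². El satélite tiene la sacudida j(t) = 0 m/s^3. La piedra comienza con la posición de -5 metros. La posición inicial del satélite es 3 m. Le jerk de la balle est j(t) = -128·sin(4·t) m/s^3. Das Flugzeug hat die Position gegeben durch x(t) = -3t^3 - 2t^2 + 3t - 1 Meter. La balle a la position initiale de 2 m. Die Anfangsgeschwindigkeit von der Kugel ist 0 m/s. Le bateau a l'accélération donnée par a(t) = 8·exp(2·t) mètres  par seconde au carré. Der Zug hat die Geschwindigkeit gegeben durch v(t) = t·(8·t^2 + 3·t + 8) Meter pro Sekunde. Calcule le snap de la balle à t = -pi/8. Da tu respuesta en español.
Para resolver esto, necesitamos tomar 1 derivada de nuestra ecuación de la sacudida j(t) = -128·sin(4·t). Tomando d/dt de j(t), encontramos s(t) = -512·cos(4·t). Usando s(t) = -512·cos(4·t) y sustituyendo t = -pi/8, encontramos s = 0.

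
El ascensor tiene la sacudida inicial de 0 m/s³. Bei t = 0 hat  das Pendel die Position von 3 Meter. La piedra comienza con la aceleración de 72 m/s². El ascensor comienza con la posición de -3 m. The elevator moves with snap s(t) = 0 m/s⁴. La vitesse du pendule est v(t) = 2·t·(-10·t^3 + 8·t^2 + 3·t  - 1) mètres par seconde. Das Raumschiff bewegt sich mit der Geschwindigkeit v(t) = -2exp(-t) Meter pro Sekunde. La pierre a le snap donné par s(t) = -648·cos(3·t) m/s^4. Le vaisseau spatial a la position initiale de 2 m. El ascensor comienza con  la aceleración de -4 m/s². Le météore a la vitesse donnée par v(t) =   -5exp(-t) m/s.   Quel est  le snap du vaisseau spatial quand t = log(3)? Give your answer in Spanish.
Debemos derivar nuestra ecuación de la velocidad v(t) = -2·exp(-t) 3 veces. Tomando d/dt de v(t), encontramos a(t) = 2·exp(-t). La derivada de la aceleración da la sacudida: j(t) = -2·exp(-t). La derivada de la sacudida da el snap: s(t) = 2·exp(-t). Tenemos el snap s(t) = 2·exp(-t). Sustituyendo t = log(3): s(log(3)) = 2/3.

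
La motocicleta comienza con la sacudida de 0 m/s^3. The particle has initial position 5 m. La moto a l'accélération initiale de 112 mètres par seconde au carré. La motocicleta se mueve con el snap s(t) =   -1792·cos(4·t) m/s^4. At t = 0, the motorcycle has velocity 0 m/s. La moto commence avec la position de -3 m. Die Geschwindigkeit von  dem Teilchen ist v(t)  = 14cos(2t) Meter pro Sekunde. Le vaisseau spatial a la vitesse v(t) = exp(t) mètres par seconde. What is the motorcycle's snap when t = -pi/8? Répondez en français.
De l'équation du snap s(t) = -1792·cos(4·t), nous substituons t = -pi/8 pour obtenir s = 0.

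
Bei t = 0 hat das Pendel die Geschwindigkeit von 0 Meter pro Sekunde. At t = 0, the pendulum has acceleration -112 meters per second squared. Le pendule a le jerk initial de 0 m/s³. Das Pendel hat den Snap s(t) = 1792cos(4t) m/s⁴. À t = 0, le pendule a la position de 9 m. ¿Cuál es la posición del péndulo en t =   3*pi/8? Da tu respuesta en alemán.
Wir müssen unsere Gleichung für den Snap s(t) = 1792·cos(4·t) 4-mal integrieren. Das Integral von dem Snap ist der Ruck. Mit j(0) = 0 erhalten wir j(t) = 448·sin(4·t). Durch Integration von dem Ruck und Verwendung der Anfangsbedingung a(0) = -112, erhalten wir a(t) = -112·cos(4·t). Mit ∫a(t)dt und Anwendung von v(0) = 0, finden wir v(t) = -28·sin(4·t). Das Integral von der Geschwindigkeit, mit x(0) = 9, ergibt die Position: x(t) = 7·cos(4·t) + 2. Aus der Gleichung für die Position x(t) = 7·cos(4·t) + 2, setzen wir t = 3*pi/8 ein und erhalten x = 2.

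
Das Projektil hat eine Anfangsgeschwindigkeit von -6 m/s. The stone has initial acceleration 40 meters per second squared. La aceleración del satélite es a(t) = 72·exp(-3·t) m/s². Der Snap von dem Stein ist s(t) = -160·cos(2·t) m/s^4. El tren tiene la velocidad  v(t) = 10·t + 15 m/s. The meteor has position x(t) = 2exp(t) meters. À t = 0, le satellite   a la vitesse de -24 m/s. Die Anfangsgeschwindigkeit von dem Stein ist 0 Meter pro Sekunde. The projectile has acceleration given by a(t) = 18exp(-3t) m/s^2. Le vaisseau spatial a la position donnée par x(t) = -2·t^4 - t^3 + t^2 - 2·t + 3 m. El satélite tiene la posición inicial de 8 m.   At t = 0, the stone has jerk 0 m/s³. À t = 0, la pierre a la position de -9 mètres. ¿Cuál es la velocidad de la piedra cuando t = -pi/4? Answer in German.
Um dies zu lösen, müssen wir 3 Integrale unserer Gleichung für den Snap s(t) = -160·cos(2·t) finden. Mit ∫s(t)dt und Anwendung von j(0) = 0, finden wir j(t) = -80·sin(2·t). Das Integral von dem Ruck ist die Beschleunigung. Mit a(0) = 40 erhalten wir a(t) = 40·cos(2·t). Mit ∫a(t)dt und Anwendung von v(0) = 0, finden wir v(t) = 20·sin(2·t). Wir haben die Geschwindigkeit v(t) = 20·sin(2·t). Durch Einsetzen von t = -pi/4: v(-pi/4) = -20.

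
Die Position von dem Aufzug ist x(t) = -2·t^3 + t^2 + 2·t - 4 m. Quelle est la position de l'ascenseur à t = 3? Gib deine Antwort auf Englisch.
Using x(t) = -2·t^3 + t^2 + 2·t - 4 and substituting t = 3, we find x = -43.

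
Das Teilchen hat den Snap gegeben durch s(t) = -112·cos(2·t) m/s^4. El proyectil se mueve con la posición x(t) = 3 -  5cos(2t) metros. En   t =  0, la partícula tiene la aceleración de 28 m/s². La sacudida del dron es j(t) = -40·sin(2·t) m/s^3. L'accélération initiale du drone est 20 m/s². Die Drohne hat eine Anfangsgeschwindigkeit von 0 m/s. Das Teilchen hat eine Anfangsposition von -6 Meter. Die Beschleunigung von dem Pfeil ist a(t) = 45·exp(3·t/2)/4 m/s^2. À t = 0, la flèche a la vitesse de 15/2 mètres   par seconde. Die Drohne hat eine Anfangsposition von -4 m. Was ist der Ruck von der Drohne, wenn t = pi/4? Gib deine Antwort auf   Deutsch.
Aus der Gleichung für den Ruck j(t) = -40·sin(2·t), setzen wir t = pi/4 ein und erhalten j = -40.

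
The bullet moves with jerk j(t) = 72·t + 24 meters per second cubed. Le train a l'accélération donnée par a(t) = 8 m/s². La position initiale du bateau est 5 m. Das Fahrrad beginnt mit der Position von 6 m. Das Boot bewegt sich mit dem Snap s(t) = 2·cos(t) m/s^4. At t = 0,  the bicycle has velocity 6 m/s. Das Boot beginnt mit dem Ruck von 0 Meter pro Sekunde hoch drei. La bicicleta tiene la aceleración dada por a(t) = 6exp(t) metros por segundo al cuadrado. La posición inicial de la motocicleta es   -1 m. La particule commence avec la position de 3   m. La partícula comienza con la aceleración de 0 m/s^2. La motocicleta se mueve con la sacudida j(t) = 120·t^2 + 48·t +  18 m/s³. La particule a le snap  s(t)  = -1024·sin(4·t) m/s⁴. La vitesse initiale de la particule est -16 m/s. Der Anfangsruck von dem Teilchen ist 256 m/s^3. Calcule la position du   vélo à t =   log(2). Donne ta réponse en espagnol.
Necesitamos integrar nuestra ecuación de la aceleración a(t) = 6·exp(t) 2 veces. Integrando la aceleración y usando la condición inicial v(0) = 6, obtenemos v(t) = 6·exp(t). La antiderivada de la velocidad, con x(0) = 6, da la posición: x(t) = 6·exp(t). Usando x(t) = 6·exp(t) y sustituyendo t = log(2), encontramos x = 12.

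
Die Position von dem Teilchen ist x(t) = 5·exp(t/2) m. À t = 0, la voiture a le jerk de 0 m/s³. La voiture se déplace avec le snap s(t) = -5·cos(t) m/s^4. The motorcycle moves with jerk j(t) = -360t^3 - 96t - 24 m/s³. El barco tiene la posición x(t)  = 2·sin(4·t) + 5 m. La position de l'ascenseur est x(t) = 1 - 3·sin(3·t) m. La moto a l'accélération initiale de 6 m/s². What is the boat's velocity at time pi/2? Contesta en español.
Para resolver esto, necesitamos tomar 1 derivada de nuestra ecuación de la posición x(t) = 2·sin(4·t) + 5. La derivada de la posición da la velocidad: v(t) = 8·cos(4·t). De la ecuación de la velocidad v(t) = 8·cos(4·t), sustituimos t = pi/2 para obtener v = 8.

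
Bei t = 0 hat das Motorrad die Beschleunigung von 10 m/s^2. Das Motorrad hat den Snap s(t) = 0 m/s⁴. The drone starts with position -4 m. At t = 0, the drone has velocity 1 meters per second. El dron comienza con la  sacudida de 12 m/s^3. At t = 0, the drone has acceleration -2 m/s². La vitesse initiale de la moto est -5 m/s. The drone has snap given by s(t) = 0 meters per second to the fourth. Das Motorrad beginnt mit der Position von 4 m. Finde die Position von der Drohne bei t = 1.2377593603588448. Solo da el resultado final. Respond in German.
Die Antwort ist -0.501674789101592.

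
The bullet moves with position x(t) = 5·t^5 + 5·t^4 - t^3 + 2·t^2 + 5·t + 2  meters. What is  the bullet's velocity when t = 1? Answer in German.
Ausgehend von der Position x(t) = 5·t^5 + 5·t^4 - t^3 + 2·t^2 + 5·t + 2, nehmen wir 1 Ableitung. Die Ableitung von der Position ergibt die Geschwindigkeit: v(t) = 25·t^4 + 20·t^3 - 3·t^2 + 4·t + 5. Mit v(t) = 25·t^4 + 20·t^3 - 3·t^2 + 4·t + 5 und Einsetzen von t = 1, finden wir v = 51.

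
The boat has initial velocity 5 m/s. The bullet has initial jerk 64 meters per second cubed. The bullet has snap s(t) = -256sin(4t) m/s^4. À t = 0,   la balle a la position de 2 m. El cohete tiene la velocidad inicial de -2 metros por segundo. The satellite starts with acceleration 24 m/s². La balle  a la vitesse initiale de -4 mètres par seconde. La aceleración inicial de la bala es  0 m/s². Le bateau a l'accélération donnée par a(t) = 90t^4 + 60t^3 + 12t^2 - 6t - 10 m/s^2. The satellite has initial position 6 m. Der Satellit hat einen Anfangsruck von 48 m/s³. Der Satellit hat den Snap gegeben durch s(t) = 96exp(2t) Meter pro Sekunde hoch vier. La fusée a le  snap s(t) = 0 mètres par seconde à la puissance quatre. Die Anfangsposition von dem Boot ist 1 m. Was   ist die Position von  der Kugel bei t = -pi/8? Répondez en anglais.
Starting from snap s(t) = -256·sin(4·t), we take 4 integrals. The antiderivative of snap, with j(0) = 64, gives jerk: j(t) = 64·cos(4·t). Finding the integral of j(t) and using a(0) = 0: a(t) = 16·sin(4·t). The antiderivative of acceleration, with v(0) = -4, gives velocity: v(t) = -4·cos(4·t). Finding the antiderivative of v(t) and using x(0) = 2: x(t) = 2 - sin(4·t). From the given position equation x(t) = 2 - sin(4·t), we substitute t = -pi/8 to get x = 3.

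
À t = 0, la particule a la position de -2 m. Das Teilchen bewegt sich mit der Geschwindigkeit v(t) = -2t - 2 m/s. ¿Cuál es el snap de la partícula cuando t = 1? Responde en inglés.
To solve this, we need to take 3 derivatives of our velocity equation v(t) = -2·t - 2. The derivative of velocity gives acceleration: a(t) = -2. Differentiating acceleration, we get jerk: j(t) = 0. Taking d/dt of j(t), we find s(t) = 0. From the given snap equation s(t) = 0, we substitute t = 1 to get s = 0.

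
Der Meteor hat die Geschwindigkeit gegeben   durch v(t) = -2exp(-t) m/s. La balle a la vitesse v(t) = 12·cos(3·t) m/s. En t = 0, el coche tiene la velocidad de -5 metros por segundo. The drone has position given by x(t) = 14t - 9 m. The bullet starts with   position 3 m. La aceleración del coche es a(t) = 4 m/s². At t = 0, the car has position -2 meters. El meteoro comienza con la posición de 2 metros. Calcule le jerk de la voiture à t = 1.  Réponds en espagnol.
Partiendo de la aceleración a(t) = 4, tomamos 1 derivada. Derivando la aceleración, obtenemos la sacudida: j(t) = 0. Usando j(t) = 0 y sustituyendo t = 1, encontramos j = 0.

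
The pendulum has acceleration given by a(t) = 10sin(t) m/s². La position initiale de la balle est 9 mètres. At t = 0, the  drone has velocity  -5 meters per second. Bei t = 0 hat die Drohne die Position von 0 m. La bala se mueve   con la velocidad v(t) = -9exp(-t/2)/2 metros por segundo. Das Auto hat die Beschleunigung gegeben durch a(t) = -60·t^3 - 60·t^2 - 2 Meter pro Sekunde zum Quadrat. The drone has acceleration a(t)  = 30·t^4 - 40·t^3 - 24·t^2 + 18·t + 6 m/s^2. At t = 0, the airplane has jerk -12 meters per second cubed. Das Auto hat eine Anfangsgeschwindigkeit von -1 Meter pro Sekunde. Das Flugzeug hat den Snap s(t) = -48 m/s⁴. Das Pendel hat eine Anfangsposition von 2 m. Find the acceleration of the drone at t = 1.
Using a(t) = 30·t^4 - 40·t^3 - 24·t^2 + 18·t + 6 and substituting t = 1, we find a = -10.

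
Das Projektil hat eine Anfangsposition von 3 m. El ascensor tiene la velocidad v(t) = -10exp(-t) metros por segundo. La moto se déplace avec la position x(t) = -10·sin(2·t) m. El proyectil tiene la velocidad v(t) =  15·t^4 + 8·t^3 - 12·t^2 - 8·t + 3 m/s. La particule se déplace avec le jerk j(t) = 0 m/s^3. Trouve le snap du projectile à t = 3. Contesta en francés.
Pour résoudre ceci, nous devons prendre 3 dérivées de notre équation de la vitesse v(t) = 15·t^4 + 8·t^3 - 12·t^2 - 8·t + 3. La dérivée de la vitesse donne l'accélération: a(t) = 60·t^3 + 24·t^2 - 24·t - 8. La dérivée de l'accélération donne le jerk: j(t) = 180·t^2 + 48·t - 24. En dérivant le jerk, nous obtenons le snap: s(t) = 360·t + 48. De l'équation du snap s(t) = 360·t + 48, nous substituons t = 3 pour obtenir s = 1128.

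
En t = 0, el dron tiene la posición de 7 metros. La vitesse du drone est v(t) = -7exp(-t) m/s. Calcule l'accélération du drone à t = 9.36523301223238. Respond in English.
To solve this, we need to take 1 derivative of our velocity equation v(t) = -7·exp(-t). Taking d/dt of v(t), we find a(t) = 7·exp(-t). From the given acceleration equation a(t) = 7·exp(-t), we substitute t = 9.36523301223238 to get a = 0.000599554988853382.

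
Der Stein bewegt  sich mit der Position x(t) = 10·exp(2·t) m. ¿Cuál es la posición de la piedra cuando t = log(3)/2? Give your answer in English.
We have position x(t) = 10·exp(2·t). Substituting t = log(3)/2: x(log(3)/2) = 30.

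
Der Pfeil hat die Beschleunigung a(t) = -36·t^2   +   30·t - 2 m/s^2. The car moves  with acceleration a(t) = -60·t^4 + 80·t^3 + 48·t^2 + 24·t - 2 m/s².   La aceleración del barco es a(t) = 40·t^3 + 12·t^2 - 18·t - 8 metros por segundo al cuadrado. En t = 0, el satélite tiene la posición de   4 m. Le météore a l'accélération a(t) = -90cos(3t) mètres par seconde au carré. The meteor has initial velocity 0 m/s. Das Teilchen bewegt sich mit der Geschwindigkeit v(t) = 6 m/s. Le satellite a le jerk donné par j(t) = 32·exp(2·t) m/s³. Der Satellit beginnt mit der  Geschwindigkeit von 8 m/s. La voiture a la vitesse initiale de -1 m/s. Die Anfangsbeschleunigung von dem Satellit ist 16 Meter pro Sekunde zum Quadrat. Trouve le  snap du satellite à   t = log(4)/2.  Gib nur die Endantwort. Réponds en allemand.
s(log(4)/2) = 256.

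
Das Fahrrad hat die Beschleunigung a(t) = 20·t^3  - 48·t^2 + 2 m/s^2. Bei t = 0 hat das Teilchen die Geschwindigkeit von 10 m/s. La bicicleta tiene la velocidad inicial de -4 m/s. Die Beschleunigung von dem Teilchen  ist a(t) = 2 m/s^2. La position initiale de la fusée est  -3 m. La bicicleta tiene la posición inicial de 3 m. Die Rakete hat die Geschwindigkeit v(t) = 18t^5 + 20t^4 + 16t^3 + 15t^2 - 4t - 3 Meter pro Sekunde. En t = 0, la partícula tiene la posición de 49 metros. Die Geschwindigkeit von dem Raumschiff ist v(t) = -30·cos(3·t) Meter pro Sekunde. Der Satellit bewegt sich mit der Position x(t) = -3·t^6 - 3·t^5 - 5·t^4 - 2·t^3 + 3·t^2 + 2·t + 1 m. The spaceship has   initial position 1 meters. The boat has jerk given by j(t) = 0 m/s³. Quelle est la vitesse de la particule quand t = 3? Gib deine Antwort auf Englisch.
We need to integrate our acceleration equation a(t) = 2 1 time. The antiderivative of acceleration, with v(0) = 10, gives velocity: v(t) = 2·t + 10. We have velocity v(t) = 2·t + 10. Substituting t = 3: v(3) = 16.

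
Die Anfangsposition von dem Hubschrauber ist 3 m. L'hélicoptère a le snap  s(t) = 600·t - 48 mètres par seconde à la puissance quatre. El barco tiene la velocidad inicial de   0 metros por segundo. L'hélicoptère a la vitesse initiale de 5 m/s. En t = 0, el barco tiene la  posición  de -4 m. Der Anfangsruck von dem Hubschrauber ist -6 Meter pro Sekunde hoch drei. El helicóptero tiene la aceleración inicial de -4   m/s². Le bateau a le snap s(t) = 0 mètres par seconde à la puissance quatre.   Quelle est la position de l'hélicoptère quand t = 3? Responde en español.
Necesitamos integrar nuestra ecuación del snap s(t) = 600·t - 48 4 veces. La integral del snap es la sacudida. Usando j(0) = -6, obtenemos j(t) = 300·t^2 - 48·t - 6. Tomando ∫j(t)dt y aplicando a(0) = -4, encontramos a(t) = 100·t^3 - 24·t^2 - 6·t - 4. Tomando ∫a(t)dt y aplicando v(0) = 5, encontramos v(t) = 25·t^4 - 8·t^3 - 3·t^2 - 4·t + 5. La antiderivada de la velocidad, con x(0) = 3, da la posición: x(t) = 5·t^5 - 2·t^4 - t^3 - 2·t^2 + 5·t + 3. Usando x(t) = 5·t^5 - 2·t^4 - t^3 - 2·t^2 + 5·t + 3 y sustituyendo t = 3, encontramos x = 1026.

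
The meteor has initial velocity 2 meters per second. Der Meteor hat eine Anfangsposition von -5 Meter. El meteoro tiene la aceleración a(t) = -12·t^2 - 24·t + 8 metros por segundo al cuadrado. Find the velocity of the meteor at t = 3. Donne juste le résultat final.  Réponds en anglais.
The answer is -190.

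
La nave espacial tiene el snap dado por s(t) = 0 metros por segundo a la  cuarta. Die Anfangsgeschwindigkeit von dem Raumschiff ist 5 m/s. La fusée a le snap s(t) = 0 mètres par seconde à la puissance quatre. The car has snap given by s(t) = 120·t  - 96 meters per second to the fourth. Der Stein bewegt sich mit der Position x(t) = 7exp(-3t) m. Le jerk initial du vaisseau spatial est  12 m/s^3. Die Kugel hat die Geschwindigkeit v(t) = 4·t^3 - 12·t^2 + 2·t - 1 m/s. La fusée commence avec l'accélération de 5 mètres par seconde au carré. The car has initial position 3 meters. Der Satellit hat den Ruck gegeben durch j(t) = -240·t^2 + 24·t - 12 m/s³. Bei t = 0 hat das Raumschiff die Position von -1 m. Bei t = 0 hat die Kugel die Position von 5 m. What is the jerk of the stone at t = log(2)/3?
We must differentiate our position equation x(t) = 7·exp(-3·t) 3 times. Taking d/dt of x(t), we find v(t) = -21·exp(-3·t). The derivative of velocity gives acceleration: a(t) = 63·exp(-3·t). Taking d/dt of a(t), we find j(t) = -189·exp(-3·t). From the given jerk equation j(t) = -189·exp(-3·t), we substitute t = log(2)/3 to get j = -189/2.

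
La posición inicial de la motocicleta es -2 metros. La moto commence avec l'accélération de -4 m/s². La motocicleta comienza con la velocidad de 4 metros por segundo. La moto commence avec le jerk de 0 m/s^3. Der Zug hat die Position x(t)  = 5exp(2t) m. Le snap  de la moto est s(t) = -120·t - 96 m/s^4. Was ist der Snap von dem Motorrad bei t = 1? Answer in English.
Using s(t) = -120·t - 96 and substituting t = 1, we find s = -216.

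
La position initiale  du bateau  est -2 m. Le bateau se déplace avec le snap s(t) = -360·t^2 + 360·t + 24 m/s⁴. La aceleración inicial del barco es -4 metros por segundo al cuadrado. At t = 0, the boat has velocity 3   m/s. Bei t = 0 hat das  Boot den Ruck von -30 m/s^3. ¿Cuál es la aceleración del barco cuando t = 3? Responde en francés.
Nous devons intégrer notre équation du snap s(t) = -360·t^2 + 360·t + 24 2 fois. L'intégrale du snap est le jerk. En utilisant j(0) = -30, nous obtenons j(t) = -120·t^3 + 180·t^2 + 24·t - 30. L'intégrale du jerk, avec a(0) = -4, donne l'accélération: a(t) = -30·t^4 + 60·t^3 + 12·t^2 - 30·t - 4. De l'équation de l'accélération a(t) = -30·t^4 + 60·t^3 + 12·t^2 - 30·t - 4, nous substituons t = 3 pour obtenir a = -796.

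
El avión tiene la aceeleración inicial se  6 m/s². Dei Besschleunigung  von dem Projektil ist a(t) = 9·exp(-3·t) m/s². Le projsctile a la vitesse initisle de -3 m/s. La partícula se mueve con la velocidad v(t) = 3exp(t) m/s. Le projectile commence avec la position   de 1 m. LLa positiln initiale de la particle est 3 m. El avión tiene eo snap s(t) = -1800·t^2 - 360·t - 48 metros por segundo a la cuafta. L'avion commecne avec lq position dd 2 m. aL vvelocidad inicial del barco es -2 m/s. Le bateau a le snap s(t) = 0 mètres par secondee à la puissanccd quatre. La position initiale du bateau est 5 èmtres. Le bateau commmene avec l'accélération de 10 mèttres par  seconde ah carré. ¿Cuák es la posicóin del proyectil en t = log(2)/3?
Para resolver esto, necesitamos tomar 2 antiderivadas de nuestra ecuación de la aceleración a(t) = 9·exp(-3·t). Tomando ∫a(t)dt y aplicando v(0) = -3, encontramos v(t) = -3·exp(-3·t). Integrando la velocidad y usando la condición inicial x(0) = 1, obtenemos x(t) = exp(-3·t). Usando x(t) = exp(-3·t) y sustituyendo t = log(2)/3, encontramos x = 1/2.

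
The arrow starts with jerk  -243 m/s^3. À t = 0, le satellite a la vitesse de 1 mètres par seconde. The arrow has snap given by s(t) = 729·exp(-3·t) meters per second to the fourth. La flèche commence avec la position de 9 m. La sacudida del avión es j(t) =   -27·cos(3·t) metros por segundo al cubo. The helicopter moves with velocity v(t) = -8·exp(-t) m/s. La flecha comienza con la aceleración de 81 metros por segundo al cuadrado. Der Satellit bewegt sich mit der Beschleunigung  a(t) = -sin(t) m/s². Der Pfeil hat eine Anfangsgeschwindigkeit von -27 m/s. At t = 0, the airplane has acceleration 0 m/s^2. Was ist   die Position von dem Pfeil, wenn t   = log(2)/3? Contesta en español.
Necesitamos integrar nuestra ecuación del snap s(t) = 729·exp(-3·t) 4 veces. La antiderivada del snap es la sacudida. Usando j(0) = -243, obtenemos j(t) = -243·exp(-3·t). La integral de la sacudida, con a(0) = 81, da la aceleración: a(t) = 81·exp(-3·t). La integral de la aceleración, con v(0) = -27, da la velocidad: v(t) = -27·exp(-3·t). Integrando la velocidad y usando la condición inicial x(0) = 9, obtenemos x(t) = 9·exp(-3·t). Usando x(t) = 9·exp(-3·t) y sustituyendo t = log(2)/3, encontramos x = 9/2.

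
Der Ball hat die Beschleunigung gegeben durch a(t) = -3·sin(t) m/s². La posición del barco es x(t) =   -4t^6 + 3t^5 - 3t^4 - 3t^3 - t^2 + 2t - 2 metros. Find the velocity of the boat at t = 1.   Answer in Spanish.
Partiendo de la posición x(t) = -4·t^6 + 3·t^5 - 3·t^4 - 3·t^3 - t^2 + 2·t - 2, tomamos 1 derivada. Tomando d/dt de x(t), encontramos v(t) = -24·t^5 + 15·t^4 - 12·t^3 - 9·t^2 - 2·t + 2. De la ecuación de la velocidad v(t) = -24·t^5 + 15·t^4 - 12·t^3 - 9·t^2 - 2·t + 2, sustituimos t = 1 para obtener v = -30.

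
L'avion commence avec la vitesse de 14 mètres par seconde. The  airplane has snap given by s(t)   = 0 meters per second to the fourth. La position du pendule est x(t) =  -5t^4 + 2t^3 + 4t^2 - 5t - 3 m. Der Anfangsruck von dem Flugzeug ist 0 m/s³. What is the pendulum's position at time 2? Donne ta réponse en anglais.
We have position x(t) = -5·t^4 + 2·t^3 + 4·t^2 - 5·t - 3. Substituting t = 2: x(2) = -61.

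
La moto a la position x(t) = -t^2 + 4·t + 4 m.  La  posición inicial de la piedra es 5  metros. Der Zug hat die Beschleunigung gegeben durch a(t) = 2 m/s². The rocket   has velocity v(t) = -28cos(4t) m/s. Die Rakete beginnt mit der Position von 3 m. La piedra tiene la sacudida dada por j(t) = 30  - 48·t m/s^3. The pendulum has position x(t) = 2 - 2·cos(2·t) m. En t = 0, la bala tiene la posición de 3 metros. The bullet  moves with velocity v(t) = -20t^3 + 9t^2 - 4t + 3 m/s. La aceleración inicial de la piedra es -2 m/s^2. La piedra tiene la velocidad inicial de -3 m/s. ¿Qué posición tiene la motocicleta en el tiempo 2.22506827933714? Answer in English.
From the given position equation x(t) = -t^2 + 4·t + 4, we substitute t = 2.22506827933714 to get x = 7.94934426963622.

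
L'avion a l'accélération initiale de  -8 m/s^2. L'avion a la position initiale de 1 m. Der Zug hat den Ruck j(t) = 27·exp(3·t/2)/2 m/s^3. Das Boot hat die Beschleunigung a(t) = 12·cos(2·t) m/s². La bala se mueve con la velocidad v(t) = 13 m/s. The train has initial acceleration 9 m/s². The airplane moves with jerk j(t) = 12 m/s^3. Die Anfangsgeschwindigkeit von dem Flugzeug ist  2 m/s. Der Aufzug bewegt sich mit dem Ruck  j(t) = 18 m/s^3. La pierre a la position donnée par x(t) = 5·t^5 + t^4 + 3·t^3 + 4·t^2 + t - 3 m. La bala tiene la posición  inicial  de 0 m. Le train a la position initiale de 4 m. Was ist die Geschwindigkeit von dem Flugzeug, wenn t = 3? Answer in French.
Pour résoudre ceci, nous devons prendre 2 intégrales de notre équation du jerk j(t) = 12. L'intégrale du jerk, avec a(0) = -8, donne l'accélération: a(t) = 12·t - 8. L'intégrale de l'accélération est la vitesse. En utilisant v(0) = 2, nous obtenons v(t) = 6·t^2 - 8·t + 2. Nous avons la vitesse v(t) = 6·t^2 - 8·t + 2. En substituant t = 3: v(3) = 32.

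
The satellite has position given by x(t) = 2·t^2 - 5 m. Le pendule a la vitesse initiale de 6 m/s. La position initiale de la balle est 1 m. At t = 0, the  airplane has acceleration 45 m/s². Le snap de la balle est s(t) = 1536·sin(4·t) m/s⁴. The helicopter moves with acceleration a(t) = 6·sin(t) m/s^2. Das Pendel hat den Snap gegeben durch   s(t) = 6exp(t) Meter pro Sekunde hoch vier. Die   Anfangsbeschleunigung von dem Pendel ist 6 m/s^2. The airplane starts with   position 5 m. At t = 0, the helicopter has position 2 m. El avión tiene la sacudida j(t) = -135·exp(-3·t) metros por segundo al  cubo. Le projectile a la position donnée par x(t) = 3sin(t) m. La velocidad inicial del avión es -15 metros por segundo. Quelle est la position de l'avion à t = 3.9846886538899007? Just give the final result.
x(3.9846886538899007) = 0.0000321651159185494.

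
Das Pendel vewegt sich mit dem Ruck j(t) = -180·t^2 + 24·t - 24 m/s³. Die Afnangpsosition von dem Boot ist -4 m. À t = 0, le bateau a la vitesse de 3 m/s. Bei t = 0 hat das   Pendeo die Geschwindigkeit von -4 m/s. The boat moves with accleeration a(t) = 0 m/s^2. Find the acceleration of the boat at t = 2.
Using a(t) = 0 and substituting t = 2, we find a = 0.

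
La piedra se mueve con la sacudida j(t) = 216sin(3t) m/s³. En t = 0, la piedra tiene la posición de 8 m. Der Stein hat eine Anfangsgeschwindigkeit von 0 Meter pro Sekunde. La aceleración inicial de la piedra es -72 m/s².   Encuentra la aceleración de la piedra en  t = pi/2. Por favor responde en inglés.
We must find the integral of our jerk equation j(t) = 216·sin(3·t) 1 time. Integrating jerk and using the initial condition a(0) = -72, we get a(t) = -72·cos(3·t). From the given acceleration equation a(t) = -72·cos(3·t), we substitute t = pi/2 to get a = 0.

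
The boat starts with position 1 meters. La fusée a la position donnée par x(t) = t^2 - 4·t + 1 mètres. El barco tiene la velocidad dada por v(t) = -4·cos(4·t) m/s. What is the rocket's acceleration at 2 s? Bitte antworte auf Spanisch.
Para resolver esto, necesitamos tomar 2 derivadas de nuestra ecuación de la posición x(t) = t^2 - 4·t + 1. La derivada de la posición da la velocidad: v(t) = 2·t - 4. Tomando d/dt de v(t), encontramos a(t) = 2. Tenemos la aceleración a(t) = 2. Sustituyendo t = 2: a(2) = 2.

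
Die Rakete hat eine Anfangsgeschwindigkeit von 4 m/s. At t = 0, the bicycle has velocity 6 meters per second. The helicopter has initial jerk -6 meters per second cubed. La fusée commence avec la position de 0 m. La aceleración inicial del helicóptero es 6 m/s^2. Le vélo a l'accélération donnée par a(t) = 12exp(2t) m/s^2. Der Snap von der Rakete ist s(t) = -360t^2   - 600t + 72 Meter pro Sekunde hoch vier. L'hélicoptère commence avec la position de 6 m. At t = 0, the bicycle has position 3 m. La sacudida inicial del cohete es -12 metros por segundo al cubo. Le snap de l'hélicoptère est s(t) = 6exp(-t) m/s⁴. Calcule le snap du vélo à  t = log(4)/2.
Nous devons dériver notre équation de l'accélération a(t) = 12·exp(2·t) 2 fois. En prenant d/dt de a(t), nous trouvons j(t) = 24·exp(2·t). En prenant d/dt de j(t), nous trouvons s(t) = 48·exp(2·t). Nous avons le snap s(t) = 48·exp(2·t). En substituant t = log(4)/2: s(log(4)/2) = 192.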